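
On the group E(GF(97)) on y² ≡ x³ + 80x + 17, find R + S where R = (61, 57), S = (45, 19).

(61, 57) + (45, 19). λ = (19 - 57)/(45 - 61) ≡ 59/81 mod 97. 81⁻¹ ≡ 6 (mod 97) since 81·6 = 486 ≡ 1, so λ ≡ 63.
  x = λ² - 61 - 45 = 3969 - 106 ≡ 80; y = λ·(61 - 80) - 57 ≡ 7. → (80, 7)

(80, 7)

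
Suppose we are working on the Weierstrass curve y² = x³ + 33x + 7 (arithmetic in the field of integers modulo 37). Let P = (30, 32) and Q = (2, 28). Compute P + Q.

(2, 9)

(30, 32) + (2, 28). λ = (28 - 32)/(2 - 30) ≡ 33/9 mod 37. 9⁻¹ ≡ 33 (mod 37), so λ ≡ 16.
  x = λ² - 30 - 2 = 256 - 32 ≡ 2; y = λ·(30 - 2) - 32 ≡ 9. → (2, 9)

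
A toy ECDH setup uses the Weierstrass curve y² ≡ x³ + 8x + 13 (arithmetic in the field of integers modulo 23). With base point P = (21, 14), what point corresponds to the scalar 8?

(11, 11)

Double-and-add on 8 = (1000)₂. Start with P = (21, 14) for the leading 1-bit.
double: tangent at (21, 14): λ = (3·21² + 8)/(2·14) ≡ 20/5. 5⁻¹ ≡ 14 (mod 23) since 5·14 = 70 ≡ 1, so λ ≡ 20·14 ≡ 4.
  x = λ² - 21 - 21 = 16 - 42 ≡ 20; y = λ·(21 - 20) - 14 ≡ 13. → (20, 13)
double: tangent at (20, 13): λ = (3·20² + 8)/(2·13) ≡ 12/3. 3⁻¹ ≡ 8 (mod 23), so λ ≡ 12·8 ≡ 4.
  x = λ² - 20 - 20 = 16 - 40 ≡ 22; y = λ·(20 - 22) - 13 ≡ 2. → (22, 2)
double: tangent at (22, 2): λ = (3·22² + 8)/(2·2) ≡ 11/4. 4⁻¹ ≡ 6 (mod 23), so λ ≡ 11·6 ≡ 20.
  x = λ² - 22 - 22 = 400 - 44 ≡ 11; y = λ·(22 - 11) - 2 ≡ 11. → (11, 11)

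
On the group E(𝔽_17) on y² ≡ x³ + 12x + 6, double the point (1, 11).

(7, 5)

tangent at (1, 11): λ = (3·1² + 12)/(2·11) ≡ 15/5. 5⁻¹ ≡ 7 (mod 17), so λ ≡ 15·7 ≡ 3.
  x = λ² - 1 - 1 = 9 - 2 ≡ 7; y = λ·(1 - 7) - 11 ≡ 5. → (7, 5)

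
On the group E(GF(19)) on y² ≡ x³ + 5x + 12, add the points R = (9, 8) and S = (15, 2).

(9, 8) + (15, 2). λ = (2 - 8)/(15 - 9) ≡ 13/6 mod 19. 6⁻¹ ≡ 16 (mod 19), so λ ≡ 18.
  x = λ² - 9 - 15 = 324 - 24 ≡ 15; y = λ·(9 - 15) - 8 ≡ 17. → (15, 17)

(15, 17)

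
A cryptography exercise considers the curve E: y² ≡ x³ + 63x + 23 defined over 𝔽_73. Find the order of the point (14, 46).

7

2P: tangent at (14, 46): λ = (3·14² + 63)/(2·46) ≡ 67/19. 19⁻¹ ≡ 50 (mod 73), so λ ≡ 67·50 ≡ 65.
  x = λ² - 14 - 14 = 4225 - 28 ≡ 36; y = λ·(14 - 36) - 46 ≡ 57. → (36, 57)
3P: (36, 57) + (14, 46). λ = (46 - 57)/(14 - 36) ≡ 62/51 mod 73. 51⁻¹ ≡ 63 (mod 73), so λ ≡ 37.
  x = λ² - 36 - 14 = 1369 - 50 ≡ 5; y = λ·(36 - 5) - 57 ≡ 68. → (5, 68)
4P: (5, 68) + (14, 46). λ = (46 - 68)/(14 - 5) ≡ 51/9 mod 73. 9⁻¹ ≡ 65 (mod 73), so λ ≡ 30.
  x = λ² - 5 - 14 = 900 - 19 ≡ 5; y = λ·(5 - 5) - 68 ≡ 5. → (5, 5)
5P: (5, 5) + (14, 46). λ = (46 - 5)/(14 - 5) ≡ 41/9 mod 73. 9⁻¹ ≡ 65 (mod 73), so λ ≡ 37.
  x = λ² - 5 - 14 = 1369 - 19 ≡ 36; y = λ·(5 - 36) - 5 ≡ 16. → (36, 16)
6P: (36, 16) + (14, 46). λ = (46 - 16)/(14 - 36) ≡ 30/51 mod 73. 51⁻¹ ≡ 63 (mod 73), so λ ≡ 65.
  x = λ² - 36 - 14 = 4225 - 50 ≡ 14; y = λ·(36 - 14) - 16 ≡ 27. → (14, 27)
7P: (14, 27) + (14, 46): same x and y₁ ≡ -y₂, so the sum is O.
7P = O, so the order is 7.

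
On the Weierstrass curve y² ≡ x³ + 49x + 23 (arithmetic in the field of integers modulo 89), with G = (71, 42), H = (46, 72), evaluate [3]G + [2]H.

(61, 62)

First 3G:
Repeated addition: build up to 3G.
2G: tangent at (71, 42): λ = (3·71² + 49)/(2·42) ≡ 42/84. 84⁻¹ ≡ 71 (mod 89) since 84·71 = 5964 ≡ 1, so λ ≡ 42·71 ≡ 45.
  x = λ² - 71 - 71 = 2025 - 142 ≡ 14; y = λ·(71 - 14) - 42 ≡ 31. → (14, 31)
3G: (14, 31) + (71, 42). λ = (42 - 31)/(71 - 14) ≡ 11/57 mod 89. 57⁻¹ ≡ 25 (mod 89) since 57·25 = 1425 ≡ 1, so λ ≡ 8.
  x = λ² - 14 - 71 = 64 - 85 ≡ 68; y = λ·(14 - 68) - 31 ≡ 71. → (68, 71)
3G = (68, 71).
Next 2H:
Repeated addition: build up to 2H.
2H: tangent at (46, 72): λ = (3·46² + 49)/(2·72) ≡ 78/55. 55⁻¹ ≡ 34 (mod 89), so λ ≡ 78·34 ≡ 71.
  x = λ² - 46 - 46 = 5041 - 92 ≡ 54; y = λ·(46 - 54) - 72 ≡ 72. → (54, 72)
2H = (54, 72).
Finally 3G + 2H:
(68, 71) + (54, 72). λ = (72 - 71)/(54 - 68) ≡ 1/75 mod 89. 75⁻¹ ≡ 19 (mod 89) since 75·19 = 1425 ≡ 1, so λ ≡ 19.
  x = λ² - 68 - 54 = 361 - 122 ≡ 61; y = λ·(68 - 61) - 71 ≡ 62. → (61, 62)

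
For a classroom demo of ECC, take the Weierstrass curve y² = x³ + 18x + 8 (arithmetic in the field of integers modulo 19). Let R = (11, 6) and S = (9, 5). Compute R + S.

(4, 7)

(11, 6) + (9, 5). λ = (5 - 6)/(9 - 11) ≡ 18/17 mod 19. 17⁻¹ ≡ 9 (mod 19), so λ ≡ 10.
  x = λ² - 11 - 9 = 100 - 20 ≡ 4; y = λ·(11 - 4) - 6 ≡ 7. → (4, 7)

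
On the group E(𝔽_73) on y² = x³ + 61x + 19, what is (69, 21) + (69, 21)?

(43, 43)

tangent at (69, 21): λ = (3·69² + 61)/(2·21) ≡ 36/42. 42⁻¹ ≡ 40 (mod 73), so λ ≡ 36·40 ≡ 53.
  x = λ² - 69 - 69 = 2809 - 138 ≡ 43; y = λ·(69 - 43) - 21 ≡ 43. → (43, 43)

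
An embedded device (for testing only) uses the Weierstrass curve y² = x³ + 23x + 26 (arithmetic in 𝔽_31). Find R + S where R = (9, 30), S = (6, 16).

(9, 30) + (6, 16). λ = (16 - 30)/(6 - 9) ≡ 17/28 mod 31. 28⁻¹ ≡ 10 (mod 31), so λ ≡ 15.
  x = λ² - 9 - 6 = 225 - 15 ≡ 24; y = λ·(9 - 24) - 30 ≡ 24. → (24, 24)

(24, 24)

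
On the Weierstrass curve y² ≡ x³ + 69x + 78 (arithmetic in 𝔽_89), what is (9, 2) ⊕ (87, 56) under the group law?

(9, 2) + (87, 56). λ = (56 - 2)/(87 - 9) ≡ 54/78 mod 89. 78⁻¹ ≡ 8 (mod 89) since 78·8 = 624 ≡ 1, so λ ≡ 76.
  x = λ² - 9 - 87 = 5776 - 96 ≡ 73; y = λ·(9 - 73) - 2 ≡ 29. → (73, 29)

(73, 29)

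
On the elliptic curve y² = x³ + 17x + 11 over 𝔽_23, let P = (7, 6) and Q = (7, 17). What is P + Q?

The two points share x = 7 and their y-coordinates satisfy 6 + 17 ≡ 0 (mod 23), so they are inverses. Their sum is ∞.

O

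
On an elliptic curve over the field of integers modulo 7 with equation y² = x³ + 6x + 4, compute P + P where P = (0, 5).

(4, 1)

tangent at (0, 5): λ = (3·0² + 6)/(2·5) ≡ 6/3. 3⁻¹ ≡ 5 (mod 7), so λ ≡ 6·5 ≡ 2.
  x = λ² - 0 - 0 = 4 - 0 ≡ 4; y = λ·(0 - 4) - 5 ≡ 1. → (4, 1)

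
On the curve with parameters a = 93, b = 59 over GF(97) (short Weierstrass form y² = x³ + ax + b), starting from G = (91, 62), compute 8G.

Double-and-add on 8 = (1000)₂. Start with G = (91, 62) for the leading 1-bit.
double: tangent at (91, 62): λ = (3·91² + 93)/(2·62) ≡ 7/27. 27⁻¹ ≡ 18 (mod 97), so λ ≡ 7·18 ≡ 29.
  x = λ² - 91 - 91 = 841 - 182 ≡ 77; y = λ·(91 - 77) - 62 ≡ 53. → (77, 53)
double: tangent at (77, 53): λ = (3·77² + 93)/(2·53) ≡ 32/9. 9⁻¹ ≡ 54 (mod 97) since 9·54 = 486 ≡ 1, so λ ≡ 32·54 ≡ 79.
  x = λ² - 77 - 77 = 6241 - 154 ≡ 73; y = λ·(77 - 73) - 53 ≡ 69. → (73, 69)
double: tangent at (73, 69): λ = (3·73² + 93)/(2·69) ≡ 75/41. 41⁻¹ ≡ 71 (mod 97), so λ ≡ 75·71 ≡ 87.
  x = λ² - 73 - 73 = 7569 - 146 ≡ 51; y = λ·(73 - 51) - 69 ≡ 2. → (51, 2)

(51, 2)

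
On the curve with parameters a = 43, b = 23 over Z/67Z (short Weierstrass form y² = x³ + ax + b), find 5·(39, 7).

(9, 0)

Write Q = (39, 7).
Repeated addition: build up to 5Q.
2Q: tangent at (39, 7): λ = (3·39² + 43)/(2·7) ≡ 50/14. 14⁻¹ ≡ 24 (mod 67), so λ ≡ 50·24 ≡ 61.
  x = λ² - 39 - 39 = 3721 - 78 ≡ 25; y = λ·(39 - 25) - 7 ≡ 43. → (25, 43)
3Q: (25, 43) + (39, 7). λ = (7 - 43)/(39 - 25) ≡ 31/14 mod 67. 14⁻¹ ≡ 24 (mod 67) since 14·24 = 336 ≡ 1, so λ ≡ 7.
  x = λ² - 25 - 39 = 49 - 64 ≡ 52; y = λ·(25 - 52) - 43 ≡ 36. → (52, 36)
4Q: (52, 36) + (39, 7). λ = (7 - 36)/(39 - 52) ≡ 38/54 mod 67. 54⁻¹ ≡ 36 (mod 67) since 54·36 = 1944 ≡ 1, so λ ≡ 28.
  x = λ² - 52 - 39 = 784 - 91 ≡ 23; y = λ·(52 - 23) - 36 ≡ 39. → (23, 39)
5Q: (23, 39) + (39, 7). λ = (7 - 39)/(39 - 23) ≡ 35/16 mod 67. 16⁻¹ ≡ 21 (mod 67), so λ ≡ 65.
  x = λ² - 23 - 39 = 4225 - 62 ≡ 9; y = λ·(23 - 9) - 39 ≡ 0. → (9, 0)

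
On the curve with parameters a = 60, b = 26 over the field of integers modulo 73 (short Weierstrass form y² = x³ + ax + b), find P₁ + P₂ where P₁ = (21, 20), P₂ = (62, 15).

(39, 0)

(21, 20) + (62, 15). λ = (15 - 20)/(62 - 21) ≡ 68/41 mod 73. 41⁻¹ ≡ 57 (mod 73), so λ ≡ 7.
  x = λ² - 21 - 62 = 49 - 83 ≡ 39; y = λ·(21 - 39) - 20 ≡ 0. → (39, 0)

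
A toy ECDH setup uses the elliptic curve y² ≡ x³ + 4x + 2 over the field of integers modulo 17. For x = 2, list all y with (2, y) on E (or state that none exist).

x³ + 4x + 2 = 18 ≡ 1 (mod 17).
Square roots of 1 mod 17: 1 and 16 (since 1² = 1 ≡ 1).

1, 16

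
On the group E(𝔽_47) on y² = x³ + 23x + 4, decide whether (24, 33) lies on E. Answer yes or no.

y² = 33² ≡ 8; x³ + 23x + 4 = 14380 ≡ 45 (mod 47). 8 ≠ 45.

no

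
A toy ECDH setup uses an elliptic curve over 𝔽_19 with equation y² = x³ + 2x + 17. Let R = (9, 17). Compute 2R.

tangent at (9, 17): λ = (3·9² + 2)/(2·17) ≡ 17/15. 15⁻¹ ≡ 14 (mod 19) since 15·14 = 210 ≡ 1, so λ ≡ 17·14 ≡ 10.
  x = λ² - 9 - 9 = 100 - 18 ≡ 6; y = λ·(9 - 6) - 17 ≡ 13. → (6, 13)

(6, 13)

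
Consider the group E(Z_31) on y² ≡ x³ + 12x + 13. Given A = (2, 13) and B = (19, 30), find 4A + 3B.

(8, 30)

First 4A:
Repeated addition: build up to 4A.
2A: tangent at (2, 13): λ = (3·2² + 12)/(2·13) ≡ 24/26. 26⁻¹ ≡ 6 (mod 31) since 26·6 = 156 ≡ 1, so λ ≡ 24·6 ≡ 20.
  x = λ² - 2 - 2 = 400 - 4 ≡ 24; y = λ·(2 - 24) - 13 ≡ 12. → (24, 12)
3A: (24, 12) + (2, 13). λ = (13 - 12)/(2 - 24) ≡ 1/9 mod 31. 9⁻¹ ≡ 7 (mod 31) since 9·7 = 63 ≡ 1, so λ ≡ 7.
  x = λ² - 24 - 2 = 49 - 26 ≡ 23; y = λ·(24 - 23) - 12 ≡ 26. → (23, 26)
4A: (23, 26) + (2, 13). λ = (13 - 26)/(2 - 23) ≡ 18/10 mod 31. 10⁻¹ ≡ 28 (mod 31), so λ ≡ 8.
  x = λ² - 23 - 2 = 64 - 25 ≡ 8; y = λ·(23 - 8) - 26 ≡ 1. → (8, 1)
4A = (8, 1).
Next 3B:
Repeated addition: build up to 3B.
2B: tangent at (19, 30): λ = (3·19² + 12)/(2·30) ≡ 10/29. 29⁻¹ ≡ 15 (mod 31) since 29·15 = 435 ≡ 1, so λ ≡ 10·15 ≡ 26.
  x = λ² - 19 - 19 = 676 - 38 ≡ 18; y = λ·(19 - 18) - 30 ≡ 27. → (18, 27)
3B: (18, 27) + (19, 30). λ = (30 - 27)/(19 - 18) ≡ 3/1 mod 31. 1⁻¹ ≡ 1 (mod 31), so λ ≡ 3.
  x = λ² - 18 - 19 = 9 - 37 ≡ 3; y = λ·(18 - 3) - 27 ≡ 18. → (3, 18)
3B = (3, 18).
Finally 4A + 3B:
(8, 1) + (3, 18). λ = (18 - 1)/(3 - 8) ≡ 17/26 mod 31. 26⁻¹ ≡ 6 (mod 31) since 26·6 = 156 ≡ 1, so λ ≡ 9.
  x = λ² - 8 - 3 = 81 - 11 ≡ 8; y = λ·(8 - 8) - 1 ≡ 30. → (8, 30)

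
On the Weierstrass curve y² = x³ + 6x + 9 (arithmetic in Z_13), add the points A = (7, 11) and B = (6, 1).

(7, 11) + (6, 1). λ = (1 - 11)/(6 - 7) ≡ 3/12 mod 13. 12⁻¹ ≡ 12 (mod 13) since 12·12 = 144 ≡ 1, so λ ≡ 10.
  x = λ² - 7 - 6 = 100 - 13 ≡ 9; y = λ·(7 - 9) - 11 ≡ 8. → (9, 8)

(9, 8)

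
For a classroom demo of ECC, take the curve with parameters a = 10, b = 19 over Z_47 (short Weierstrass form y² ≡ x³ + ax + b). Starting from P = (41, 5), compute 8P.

Repeated addition: build up to 8P.
2P: tangent at (41, 5): λ = (3·41² + 10)/(2·5) ≡ 24/10. 10⁻¹ ≡ 33 (mod 47) since 10·33 = 330 ≡ 1, so λ ≡ 24·33 ≡ 40.
  x = λ² - 41 - 41 = 1600 - 82 ≡ 14; y = λ·(41 - 14) - 5 ≡ 41. → (14, 41)
3P: (14, 41) + (41, 5). λ = (5 - 41)/(41 - 14) ≡ 11/27 mod 47. 27⁻¹ ≡ 7 (mod 47), so λ ≡ 30.
  x = λ² - 14 - 41 = 900 - 55 ≡ 46; y = λ·(14 - 46) - 41 ≡ 33. → (46, 33)
4P: (46, 33) + (41, 5). λ = (5 - 33)/(41 - 46) ≡ 19/42 mod 47. 42⁻¹ ≡ 28 (mod 47), so λ ≡ 15.
  x = λ² - 46 - 41 = 225 - 87 ≡ 44; y = λ·(46 - 44) - 33 ≡ 44. → (44, 44)
5P: (44, 44) + (41, 5). λ = (5 - 44)/(41 - 44) ≡ 8/44 mod 47. 44⁻¹ ≡ 31 (mod 47) since 44·31 = 1364 ≡ 1, so λ ≡ 13.
  x = λ² - 44 - 41 = 169 - 85 ≡ 37; y = λ·(44 - 37) - 44 ≡ 0. → (37, 0)
6P: (37, 0) + (41, 5). λ = (5 - 0)/(41 - 37) ≡ 5/4 mod 47. 4⁻¹ ≡ 12 (mod 47) since 4·12 = 48 ≡ 1, so λ ≡ 13.
  x = λ² - 37 - 41 = 169 - 78 ≡ 44; y = λ·(37 - 44) - 0 ≡ 3. → (44, 3)
7P: (44, 3) + (41, 5). λ = (5 - 3)/(41 - 44) ≡ 2/44 mod 47. 44⁻¹ ≡ 31 (mod 47), so λ ≡ 15.
  x = λ² - 44 - 41 = 225 - 85 ≡ 46; y = λ·(44 - 46) - 3 ≡ 14. → (46, 14)
8P: (46, 14) + (41, 5). λ = (5 - 14)/(41 - 46) ≡ 38/42 mod 47. 42⁻¹ ≡ 28 (mod 47) since 42·28 = 1176 ≡ 1, so λ ≡ 30.
  x = λ² - 46 - 41 = 900 - 87 ≡ 14; y = λ·(46 - 14) - 14 ≡ 6. → (14, 6)

(14, 6)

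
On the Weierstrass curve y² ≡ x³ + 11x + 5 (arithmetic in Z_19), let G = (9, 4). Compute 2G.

(8, 4)

tangent at (9, 4): λ = (3·9² + 11)/(2·4) ≡ 7/8. 8⁻¹ ≡ 12 (mod 19), so λ ≡ 7·12 ≡ 8.
  x = λ² - 9 - 9 = 64 - 18 ≡ 8; y = λ·(9 - 8) - 4 ≡ 4. → (8, 4)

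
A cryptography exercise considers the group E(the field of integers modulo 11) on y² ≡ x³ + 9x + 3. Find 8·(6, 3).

(0, 6)

Write Q = (6, 3).
Double-and-add on 8 = (1000)₂. Start with Q = (6, 3) for the leading 1-bit.
double: tangent at (6, 3): λ = (3·6² + 9)/(2·3) ≡ 7/6. 6⁻¹ ≡ 2 (mod 11) since 6·2 = 12 ≡ 1, so λ ≡ 7·2 ≡ 3.
  x = λ² - 6 - 6 = 9 - 12 ≡ 8; y = λ·(6 - 8) - 3 ≡ 2. → (8, 2)
double: tangent at (8, 2): λ = (3·8² + 9)/(2·2) ≡ 3/4. 4⁻¹ ≡ 3 (mod 11) since 4·3 = 12 ≡ 1, so λ ≡ 3·3 ≡ 9.
  x = λ² - 8 - 8 = 81 - 16 ≡ 10; y = λ·(8 - 10) - 2 ≡ 2. → (10, 2)
double: tangent at (10, 2): λ = (3·10² + 9)/(2·2) ≡ 1/4. 4⁻¹ ≡ 3 (mod 11), so λ ≡ 1·3 ≡ 3.
  x = λ² - 10 - 10 = 9 - 20 ≡ 0; y = λ·(10 - 0) - 2 ≡ 6. → (0, 6)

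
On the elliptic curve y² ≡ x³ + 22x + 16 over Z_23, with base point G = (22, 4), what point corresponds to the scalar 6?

Repeated addition: build up to 6G.
2G: tangent at (22, 4): λ = (3·22² + 22)/(2·4) ≡ 2/8. 8⁻¹ ≡ 3 (mod 23) since 8·3 = 24 ≡ 1, so λ ≡ 2·3 ≡ 6.
  x = λ² - 22 - 22 = 36 - 44 ≡ 15; y = λ·(22 - 15) - 4 ≡ 15. → (15, 15)
3G: (15, 15) + (22, 4). λ = (4 - 15)/(22 - 15) ≡ 12/7 mod 23. 7⁻¹ ≡ 10 (mod 23), so λ ≡ 5.
  x = λ² - 15 - 22 = 25 - 37 ≡ 11; y = λ·(15 - 11) - 15 ≡ 5. → (11, 5)
4G: (11, 5) + (22, 4). λ = (4 - 5)/(22 - 11) ≡ 22/11 mod 23. 11⁻¹ ≡ 21 (mod 23) since 11·21 = 231 ≡ 1, so λ ≡ 2.
  x = λ² - 11 - 22 = 4 - 33 ≡ 17; y = λ·(11 - 17) - 5 ≡ 6. → (17, 6)
5G: (17, 6) + (22, 4). λ = (4 - 6)/(22 - 17) ≡ 21/5 mod 23. 5⁻¹ ≡ 14 (mod 23), so λ ≡ 18.
  x = λ² - 17 - 22 = 324 - 39 ≡ 9; y = λ·(17 - 9) - 6 ≡ 0. → (9, 0)
6G: (9, 0) + (22, 4). λ = (4 - 0)/(22 - 9) ≡ 4/13 mod 23. 13⁻¹ ≡ 16 (mod 23) since 13·16 = 208 ≡ 1, so λ ≡ 18.
  x = λ² - 9 - 22 = 324 - 31 ≡ 17; y = λ·(9 - 17) - 0 ≡ 17. → (17, 17)

(17, 17)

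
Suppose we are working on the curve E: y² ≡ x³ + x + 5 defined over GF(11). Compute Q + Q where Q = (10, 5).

(7, 5)

tangent at (10, 5): λ = (3·10² + 1)/(2·5) ≡ 4/10. 10⁻¹ ≡ 10 (mod 11), so λ ≡ 4·10 ≡ 7.
  x = λ² - 10 - 10 = 49 - 20 ≡ 7; y = λ·(10 - 7) - 5 ≡ 5. → (7, 5)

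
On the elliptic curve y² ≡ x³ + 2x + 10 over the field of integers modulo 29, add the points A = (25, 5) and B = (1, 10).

(4, 16)

(25, 5) + (1, 10). λ = (10 - 5)/(1 - 25) ≡ 5/5 mod 29. 5⁻¹ ≡ 6 (mod 29), so λ ≡ 1.
  x = λ² - 25 - 1 = 1 - 26 ≡ 4; y = λ·(25 - 4) - 5 ≡ 16. → (4, 16)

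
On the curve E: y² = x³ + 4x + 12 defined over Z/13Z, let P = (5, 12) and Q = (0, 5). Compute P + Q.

(11, 3)

(5, 12) + (0, 5). λ = (5 - 12)/(0 - 5) ≡ 6/8 mod 13. 8⁻¹ ≡ 5 (mod 13), so λ ≡ 4.
  x = λ² - 5 - 0 = 16 - 5 ≡ 11; y = λ·(5 - 11) - 12 ≡ 3. → (11, 3)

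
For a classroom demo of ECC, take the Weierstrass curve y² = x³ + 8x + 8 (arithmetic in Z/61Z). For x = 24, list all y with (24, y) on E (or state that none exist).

none

x³ + 8x + 8 = 14024 ≡ 55 (mod 61).
55 is a non-residue mod 61; no y exists.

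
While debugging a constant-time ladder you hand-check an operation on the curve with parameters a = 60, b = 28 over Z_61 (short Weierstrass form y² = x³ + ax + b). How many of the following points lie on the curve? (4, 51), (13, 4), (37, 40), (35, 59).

2

(4, 51): 51² ≡ 39, rhs ≡ 27 → off.
(13, 4): 4² ≡ 16, rhs ≡ 16 → on.
(37, 40): 40² ≡ 14, rhs ≡ 14 → on.
(35, 59): 59² ≡ 4, rhs ≡ 46 → off.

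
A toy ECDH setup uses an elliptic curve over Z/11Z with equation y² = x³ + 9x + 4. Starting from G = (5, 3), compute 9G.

Double-and-add on 9 = (1001)₂. Start with G = (5, 3) for the leading 1-bit.
double: tangent at (5, 3): λ = (3·5² + 9)/(2·3) ≡ 7/6. 6⁻¹ ≡ 2 (mod 11), so λ ≡ 7·2 ≡ 3.
  x = λ² - 5 - 5 = 9 - 10 ≡ 10; y = λ·(5 - 10) - 3 ≡ 4. → (10, 4)
double: tangent at (10, 4): λ = (3·10² + 9)/(2·4) ≡ 1/8. 8⁻¹ ≡ 7 (mod 11), so λ ≡ 1·7 ≡ 7.
  x = λ² - 10 - 10 = 49 - 20 ≡ 7; y = λ·(10 - 7) - 4 ≡ 6. → (7, 6)
double: tangent at (7, 6): λ = (3·7² + 9)/(2·6) ≡ 2/1. 1⁻¹ ≡ 1 (mod 11) since 1·1 = 1 ≡ 1, so λ ≡ 2·1 ≡ 2.
  x = λ² - 7 - 7 = 4 - 14 ≡ 1; y = λ·(7 - 1) - 6 ≡ 6. → (1, 6)
add G: (1, 6) + (5, 3). λ = (3 - 6)/(5 - 1) ≡ 8/4 mod 11. 4⁻¹ ≡ 3 (mod 11), so λ ≡ 2.
  x = λ² - 1 - 5 = 4 - 6 ≡ 9; y = λ·(1 - 9) - 6 ≡ 0. → (9, 0)

(9, 0)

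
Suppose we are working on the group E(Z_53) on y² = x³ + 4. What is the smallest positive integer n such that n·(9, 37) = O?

2P: tangent at (9, 37): λ = (3·9² + 0)/(2·37) ≡ 31/21. 21⁻¹ ≡ 48 (mod 53) since 21·48 = 1008 ≡ 1, so λ ≡ 31·48 ≡ 4.
  x = λ² - 9 - 9 = 16 - 18 ≡ 51; y = λ·(9 - 51) - 37 ≡ 7. → (51, 7)
3P: (51, 7) + (9, 37). λ = (37 - 7)/(9 - 51) ≡ 30/11 mod 53. 11⁻¹ ≡ 29 (mod 53), so λ ≡ 22.
  x = λ² - 51 - 9 = 484 - 60 ≡ 0; y = λ·(51 - 0) - 7 ≡ 2. → (0, 2)
4P: (0, 2) + (9, 37). λ = (37 - 2)/(9 - 0) ≡ 35/9 mod 53. 9⁻¹ ≡ 6 (mod 53) since 9·6 = 54 ≡ 1, so λ ≡ 51.
  x = λ² - 0 - 9 = 2601 - 9 ≡ 48; y = λ·(0 - 48) - 2 ≡ 41. → (48, 41)
5P: (48, 41) + (9, 37). λ = (37 - 41)/(9 - 48) ≡ 49/14 mod 53. 14⁻¹ ≡ 19 (mod 53), so λ ≡ 30.
  x = λ² - 48 - 9 = 900 - 57 ≡ 48; y = λ·(48 - 48) - 41 ≡ 12. → (48, 12)
6P: (48, 12) + (9, 37). λ = (37 - 12)/(9 - 48) ≡ 25/14 mod 53. 14⁻¹ ≡ 19 (mod 53), so λ ≡ 51.
  x = λ² - 48 - 9 = 2601 - 57 ≡ 0; y = λ·(48 - 0) - 12 ≡ 51. → (0, 51)
7P: (0, 51) + (9, 37). λ = (37 - 51)/(9 - 0) ≡ 39/9 mod 53. 9⁻¹ ≡ 6 (mod 53), so λ ≡ 22.
  x = λ² - 0 - 9 = 484 - 9 ≡ 51; y = λ·(0 - 51) - 51 ≡ 46. → (51, 46)
8P: (51, 46) + (9, 37). λ = (37 - 46)/(9 - 51) ≡ 44/11 mod 53. 11⁻¹ ≡ 29 (mod 53) since 11·29 = 319 ≡ 1, so λ ≡ 4.
  x = λ² - 51 - 9 = 16 - 60 ≡ 9; y = λ·(51 - 9) - 46 ≡ 16. → (9, 16)
9P: (9, 16) + (9, 37): same x and y₁ ≡ -y₂, so the sum is O.
9P = O, so the order is 9.

9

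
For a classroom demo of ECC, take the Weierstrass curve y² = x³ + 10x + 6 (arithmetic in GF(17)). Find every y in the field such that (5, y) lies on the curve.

x³ + 10x + 6 = 181 ≡ 11 (mod 17).
11 is a non-residue mod 17; no y exists.

none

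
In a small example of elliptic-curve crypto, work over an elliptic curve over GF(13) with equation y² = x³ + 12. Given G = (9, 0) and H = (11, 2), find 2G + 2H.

(0, 5)

First 2G:
Repeated addition: build up to 2G.
2G: (9, 0) + (9, 0): same x and y₁ ≡ -y₂, so the sum is O.
2G = O.
Next 2H:
Repeated addition: build up to 2H.
2H: tangent at (11, 2): λ = (3·11² + 0)/(2·2) ≡ 12/4. 4⁻¹ ≡ 10 (mod 13) since 4·10 = 40 ≡ 1, so λ ≡ 12·10 ≡ 3.
  x = λ² - 11 - 11 = 9 - 22 ≡ 0; y = λ·(11 - 0) - 2 ≡ 5. → (0, 5)
2H = (0, 5).
Finally 2G + 2H:
O + (0, 5) = (0, 5) (identity).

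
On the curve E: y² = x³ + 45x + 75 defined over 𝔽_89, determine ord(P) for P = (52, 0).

2

2P: (52, 0) + (52, 0): same x and y₁ ≡ -y₂, so the sum is 𝒪.
2P = 𝒪, so the order is 2.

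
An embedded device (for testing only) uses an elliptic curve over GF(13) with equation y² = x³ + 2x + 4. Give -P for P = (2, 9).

-(2, 9) = (2, -9 mod 13) = (2, 4).

(2, 4)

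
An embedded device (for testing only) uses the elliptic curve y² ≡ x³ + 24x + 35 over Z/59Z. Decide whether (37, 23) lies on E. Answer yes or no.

no

y² = 23² ≡ 57; x³ + 24x + 35 = 51576 ≡ 10 (mod 59). 57 ≠ 10.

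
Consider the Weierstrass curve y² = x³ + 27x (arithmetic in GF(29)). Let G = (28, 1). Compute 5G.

(23, 12)

Repeated addition: build up to 5G.
2G: tangent at (28, 1): λ = (3·28² + 27)/(2·1) ≡ 1/2. 2⁻¹ ≡ 15 (mod 29) since 2·15 = 30 ≡ 1, so λ ≡ 1·15 ≡ 15.
  x = λ² - 28 - 28 = 225 - 56 ≡ 24; y = λ·(28 - 24) - 1 ≡ 1. → (24, 1)
3G: (24, 1) + (28, 1). λ = (1 - 1)/(28 - 24) ≡ 0/4 mod 29. 4⁻¹ ≡ 22 (mod 29), so λ ≡ 0.
  x = λ² - 24 - 28 = 0 - 52 ≡ 6; y = λ·(24 - 6) - 1 ≡ 28. → (6, 28)
4G: (6, 28) + (28, 1). λ = (1 - 28)/(28 - 6) ≡ 2/22 mod 29. 22⁻¹ ≡ 4 (mod 29) since 22·4 = 88 ≡ 1, so λ ≡ 8.
  x = λ² - 6 - 28 = 64 - 34 ≡ 1; y = λ·(6 - 1) - 28 ≡ 12. → (1, 12)
5G: (1, 12) + (28, 1). λ = (1 - 12)/(28 - 1) ≡ 18/27 mod 29. 27⁻¹ ≡ 14 (mod 29), so λ ≡ 20.
  x = λ² - 1 - 28 = 400 - 29 ≡ 23; y = λ·(1 - 23) - 12 ≡ 12. → (23, 12)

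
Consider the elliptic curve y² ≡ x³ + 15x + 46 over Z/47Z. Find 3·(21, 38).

O

Write G = (21, 38).
Repeated addition: build up to 3G.
2G: tangent at (21, 38): λ = (3·21² + 15)/(2·38) ≡ 22/29. 29⁻¹ ≡ 13 (mod 47), so λ ≡ 22·13 ≡ 4.
  x = λ² - 21 - 21 = 16 - 42 ≡ 21; y = λ·(21 - 21) - 38 ≡ 9. → (21, 9)
3G: (21, 9) + (21, 38): same x and y₁ ≡ -y₂, so the sum is O.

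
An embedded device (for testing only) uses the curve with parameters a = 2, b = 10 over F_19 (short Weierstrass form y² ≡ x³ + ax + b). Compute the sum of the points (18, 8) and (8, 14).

(4, 14)

(18, 8) + (8, 14). λ = (14 - 8)/(8 - 18) ≡ 6/9 mod 19. 9⁻¹ ≡ 17 (mod 19), so λ ≡ 7.
  x = λ² - 18 - 8 = 49 - 26 ≡ 4; y = λ·(18 - 4) - 8 ≡ 14. → (4, 14)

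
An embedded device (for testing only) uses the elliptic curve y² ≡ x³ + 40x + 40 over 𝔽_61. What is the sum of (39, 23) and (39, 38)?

The two points share x = 39 and their y-coordinates satisfy 23 + 38 ≡ 0 (mod 61), so they are inverses. Their sum is ∞.

O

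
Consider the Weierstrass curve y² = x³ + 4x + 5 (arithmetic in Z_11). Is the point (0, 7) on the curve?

y² = 7² ≡ 5; x³ + 4x + 5 = 5 ≡ 5 (mod 11). 5 = 5.

yes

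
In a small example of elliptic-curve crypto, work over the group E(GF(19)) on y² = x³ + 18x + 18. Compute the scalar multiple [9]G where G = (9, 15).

Double-and-add on 9 = (1001)₂. Start with G = (9, 15) for the leading 1-bit.
double: tangent at (9, 15): λ = (3·9² + 18)/(2·15) ≡ 14/11. 11⁻¹ ≡ 7 (mod 19), so λ ≡ 14·7 ≡ 3.
  x = λ² - 9 - 9 = 9 - 18 ≡ 10; y = λ·(9 - 10) - 15 ≡ 1. → (10, 1)
double: tangent at (10, 1): λ = (3·10² + 18)/(2·1) ≡ 14/2. 2⁻¹ ≡ 10 (mod 19), so λ ≡ 14·10 ≡ 7.
  x = λ² - 10 - 10 = 49 - 20 ≡ 10; y = λ·(10 - 10) - 1 ≡ 18. → (10, 18)
double: tangent at (10, 18): λ = (3·10² + 18)/(2·18) ≡ 14/17. 17⁻¹ ≡ 9 (mod 19) since 17·9 = 153 ≡ 1, so λ ≡ 14·9 ≡ 12.
  x = λ² - 10 - 10 = 144 - 20 ≡ 10; y = λ·(10 - 10) - 18 ≡ 1. → (10, 1)
add G: (10, 1) + (9, 15). λ = (15 - 1)/(9 - 10) ≡ 14/18 mod 19. 18⁻¹ ≡ 18 (mod 19), so λ ≡ 5.
  x = λ² - 10 - 9 = 25 - 19 ≡ 6; y = λ·(10 - 6) - 1 ≡ 0. → (6, 0)

(6, 0)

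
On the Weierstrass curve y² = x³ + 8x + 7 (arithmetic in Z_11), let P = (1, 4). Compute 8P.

(1, 4)

Double-and-add on 8 = (1000)₂. Start with P = (1, 4) for the leading 1-bit.
double: tangent at (1, 4): λ = (3·1² + 8)/(2·4) ≡ 0/8. 8⁻¹ ≡ 7 (mod 11), so λ ≡ 0·7 ≡ 0.
  x = λ² - 1 - 1 = 0 - 2 ≡ 9; y = λ·(1 - 9) - 4 ≡ 7. → (9, 7)
double: tangent at (9, 7): λ = (3·9² + 8)/(2·7) ≡ 9/3. 3⁻¹ ≡ 4 (mod 11) since 3·4 = 12 ≡ 1, so λ ≡ 9·4 ≡ 3.
  x = λ² - 9 - 9 = 9 - 18 ≡ 2; y = λ·(9 - 2) - 7 ≡ 3. → (2, 3)
double: tangent at (2, 3): λ = (3·2² + 8)/(2·3) ≡ 9/6. 6⁻¹ ≡ 2 (mod 11), so λ ≡ 9·2 ≡ 7.
  x = λ² - 2 - 2 = 49 - 4 ≡ 1; y = λ·(2 - 1) - 3 ≡ 4. → (1, 4)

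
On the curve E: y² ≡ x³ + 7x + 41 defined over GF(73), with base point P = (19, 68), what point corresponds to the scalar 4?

(37, 46)

Double-and-add on 4 = (100)₂. Start with P = (19, 68) for the leading 1-bit.
double: tangent at (19, 68): λ = (3·19² + 7)/(2·68) ≡ 68/63. 63⁻¹ ≡ 51 (mod 73), so λ ≡ 68·51 ≡ 37.
  x = λ² - 19 - 19 = 1369 - 38 ≡ 17; y = λ·(19 - 17) - 68 ≡ 6. → (17, 6)
double: tangent at (17, 6): λ = (3·17² + 7)/(2·6) ≡ 71/12. 12⁻¹ ≡ 67 (mod 73), so λ ≡ 71·67 ≡ 12.
  x = λ² - 17 - 17 = 144 - 34 ≡ 37; y = λ·(17 - 37) - 6 ≡ 46. → (37, 46)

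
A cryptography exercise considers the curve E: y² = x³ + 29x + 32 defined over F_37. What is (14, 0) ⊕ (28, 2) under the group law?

(14, 0) + (28, 2). λ = (2 - 0)/(28 - 14) ≡ 2/14 mod 37. 14⁻¹ ≡ 8 (mod 37) since 14·8 = 112 ≡ 1, so λ ≡ 16.
  x = λ² - 14 - 28 = 256 - 42 ≡ 29; y = λ·(14 - 29) - 0 ≡ 19. → (29, 19)

(29, 19)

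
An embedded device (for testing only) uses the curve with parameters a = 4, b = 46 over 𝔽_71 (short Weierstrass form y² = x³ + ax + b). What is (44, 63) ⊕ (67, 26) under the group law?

(44, 63) + (67, 26). λ = (26 - 63)/(67 - 44) ≡ 34/23 mod 71. 23⁻¹ ≡ 34 (mod 71) since 23·34 = 782 ≡ 1, so λ ≡ 20.
  x = λ² - 44 - 67 = 400 - 111 ≡ 5; y = λ·(44 - 5) - 63 ≡ 7. → (5, 7)

(5, 7)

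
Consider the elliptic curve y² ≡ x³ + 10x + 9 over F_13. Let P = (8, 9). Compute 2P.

tangent at (8, 9): λ = (3·8² + 10)/(2·9) ≡ 7/5. 5⁻¹ ≡ 8 (mod 13) since 5·8 = 40 ≡ 1, so λ ≡ 7·8 ≡ 4.
  x = λ² - 8 - 8 = 16 - 16 ≡ 0; y = λ·(8 - 0) - 9 ≡ 10. → (0, 10)

(0, 10)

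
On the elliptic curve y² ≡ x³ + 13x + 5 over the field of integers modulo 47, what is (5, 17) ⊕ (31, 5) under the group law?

(5, 17) + (31, 5). λ = (5 - 17)/(31 - 5) ≡ 35/26 mod 47. 26⁻¹ ≡ 38 (mod 47), so λ ≡ 14.
  x = λ² - 5 - 31 = 196 - 36 ≡ 19; y = λ·(5 - 19) - 17 ≡ 22. → (19, 22)

(19, 22)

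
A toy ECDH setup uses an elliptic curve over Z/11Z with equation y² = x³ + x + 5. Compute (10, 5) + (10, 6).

O

The two points share x = 10 and their y-coordinates satisfy 5 + 6 ≡ 0 (mod 11), so they are inverses. Their sum is 𝒪.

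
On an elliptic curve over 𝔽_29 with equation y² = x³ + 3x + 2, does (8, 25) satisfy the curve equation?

yes

y² = 25² ≡ 16; x³ + 3x + 2 = 538 ≡ 16 (mod 29). 16 = 16.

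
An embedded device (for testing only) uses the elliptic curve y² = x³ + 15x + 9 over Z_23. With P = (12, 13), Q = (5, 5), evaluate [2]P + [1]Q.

First 2P:
Repeated addition: build up to 2P.
2P: tangent at (12, 13): λ = (3·12² + 15)/(2·13) ≡ 10/3. 3⁻¹ ≡ 8 (mod 23), so λ ≡ 10·8 ≡ 11.
  x = λ² - 12 - 12 = 121 - 24 ≡ 5; y = λ·(12 - 5) - 13 ≡ 18. → (5, 18)
2P = (5, 18).
Finally 2P + Q:
(5, 18) + (5, 5): same x and y₁ ≡ -y₂, so the sum is 𝒪.

O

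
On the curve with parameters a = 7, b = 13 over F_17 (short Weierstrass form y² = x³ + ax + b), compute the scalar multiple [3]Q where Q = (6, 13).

(2, 16)

Repeated addition: build up to 3Q.
2Q: tangent at (6, 13): λ = (3·6² + 7)/(2·13) ≡ 13/9. 9⁻¹ ≡ 2 (mod 17) since 9·2 = 18 ≡ 1, so λ ≡ 13·2 ≡ 9.
  x = λ² - 6 - 6 = 81 - 12 ≡ 1; y = λ·(6 - 1) - 13 ≡ 15. → (1, 15)
3Q: (1, 15) + (6, 13). λ = (13 - 15)/(6 - 1) ≡ 15/5 mod 17. 5⁻¹ ≡ 7 (mod 17) since 5·7 = 35 ≡ 1, so λ ≡ 3.
  x = λ² - 1 - 6 = 9 - 7 ≡ 2; y = λ·(1 - 2) - 15 ≡ 16. → (2, 16)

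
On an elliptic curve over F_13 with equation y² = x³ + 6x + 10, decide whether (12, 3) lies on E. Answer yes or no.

y² = 3² ≡ 9; x³ + 6x + 10 = 1810 ≡ 3 (mod 13). 9 ≠ 3.

no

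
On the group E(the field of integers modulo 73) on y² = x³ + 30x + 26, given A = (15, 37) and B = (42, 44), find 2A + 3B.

First 2A:
Repeated addition: build up to 2A.
2A: tangent at (15, 37): λ = (3·15² + 30)/(2·37) ≡ 48/1. 1⁻¹ ≡ 1 (mod 73) since 1·1 = 1 ≡ 1, so λ ≡ 48·1 ≡ 48.
  x = λ² - 15 - 15 = 2304 - 30 ≡ 11; y = λ·(15 - 11) - 37 ≡ 9. → (11, 9)
2A = (11, 9).
Next 3B:
Repeated addition: build up to 3B.
2B: tangent at (42, 44): λ = (3·42² + 30)/(2·44) ≡ 66/15. 15⁻¹ ≡ 39 (mod 73), so λ ≡ 66·39 ≡ 19.
  x = λ² - 42 - 42 = 361 - 84 ≡ 58; y = λ·(42 - 58) - 44 ≡ 17. → (58, 17)
3B: (58, 17) + (42, 44). λ = (44 - 17)/(42 - 58) ≡ 27/57 mod 73. 57⁻¹ ≡ 41 (mod 73), so λ ≡ 12.
  x = λ² - 58 - 42 = 144 - 100 ≡ 44; y = λ·(58 - 44) - 17 ≡ 5. → (44, 5)
3B = (44, 5).
Finally 2A + 3B:
(11, 9) + (44, 5). λ = (5 - 9)/(44 - 11) ≡ 69/33 mod 73. 33⁻¹ ≡ 31 (mod 73), so λ ≡ 22.
  x = λ² - 11 - 44 = 484 - 55 ≡ 64; y = λ·(11 - 64) - 9 ≡ 66. → (64, 66)

(64, 66)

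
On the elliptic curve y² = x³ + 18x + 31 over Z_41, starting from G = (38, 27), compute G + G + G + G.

Repeated addition: build up to 4G.
2G: tangent at (38, 27): λ = (3·38² + 18)/(2·27) ≡ 4/13. 13⁻¹ ≡ 19 (mod 41), so λ ≡ 4·19 ≡ 35.
  x = λ² - 38 - 38 = 1225 - 76 ≡ 1; y = λ·(38 - 1) - 27 ≡ 38. → (1, 38)
3G: (1, 38) + (38, 27). λ = (27 - 38)/(38 - 1) ≡ 30/37 mod 41. 37⁻¹ ≡ 10 (mod 41), so λ ≡ 13.
  x = λ² - 1 - 38 = 169 - 39 ≡ 7; y = λ·(1 - 7) - 38 ≡ 7. → (7, 7)
4G: (7, 7) + (38, 27). λ = (27 - 7)/(38 - 7) ≡ 20/31 mod 41. 31⁻¹ ≡ 4 (mod 41) since 31·4 = 124 ≡ 1, so λ ≡ 39.
  x = λ² - 7 - 38 = 1521 - 45 ≡ 0; y = λ·(7 - 0) - 7 ≡ 20. → (0, 20)

(0, 20)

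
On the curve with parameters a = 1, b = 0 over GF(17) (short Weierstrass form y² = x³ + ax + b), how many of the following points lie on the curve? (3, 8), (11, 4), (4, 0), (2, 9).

(3, 8): 8² ≡ 13, rhs ≡ 13 → on.
(11, 4): 4² ≡ 16, rhs ≡ 16 → on.
(4, 0): 0² ≡ 0, rhs ≡ 0 → on.
(2, 9): 9² ≡ 13, rhs ≡ 10 → off.

3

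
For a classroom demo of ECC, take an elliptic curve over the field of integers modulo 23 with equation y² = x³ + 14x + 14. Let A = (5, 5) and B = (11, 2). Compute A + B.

(5, 5) + (11, 2). λ = (2 - 5)/(11 - 5) ≡ 20/6 mod 23. 6⁻¹ ≡ 4 (mod 23) since 6·4 = 24 ≡ 1, so λ ≡ 11.
  x = λ² - 5 - 11 = 121 - 16 ≡ 13; y = λ·(5 - 13) - 5 ≡ 22. → (13, 22)

(13, 22)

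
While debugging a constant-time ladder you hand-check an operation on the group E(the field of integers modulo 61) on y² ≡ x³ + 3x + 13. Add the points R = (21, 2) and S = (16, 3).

(21, 2) + (16, 3). λ = (3 - 2)/(16 - 21) ≡ 1/56 mod 61. 56⁻¹ ≡ 12 (mod 61) since 56·12 = 672 ≡ 1, so λ ≡ 12.
  x = λ² - 21 - 16 = 144 - 37 ≡ 46; y = λ·(21 - 46) - 2 ≡ 3. → (46, 3)

(46, 3)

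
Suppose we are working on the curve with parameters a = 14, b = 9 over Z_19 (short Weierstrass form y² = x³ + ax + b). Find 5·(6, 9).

(2, 11)

Write G = (6, 9).
Double-and-add on 5 = (101)₂. Start with G = (6, 9) for the leading 1-bit.
double: tangent at (6, 9): λ = (3·6² + 14)/(2·9) ≡ 8/18. 18⁻¹ ≡ 18 (mod 19), so λ ≡ 8·18 ≡ 11.
  x = λ² - 6 - 6 = 121 - 12 ≡ 14; y = λ·(6 - 14) - 9 ≡ 17. → (14, 17)
double: tangent at (14, 17): λ = (3·14² + 14)/(2·17) ≡ 13/15. 15⁻¹ ≡ 14 (mod 19), so λ ≡ 13·14 ≡ 11.
  x = λ² - 14 - 14 = 121 - 28 ≡ 17; y = λ·(14 - 17) - 17 ≡ 7. → (17, 7)
add G: (17, 7) + (6, 9). λ = (9 - 7)/(6 - 17) ≡ 2/8 mod 19. 8⁻¹ ≡ 12 (mod 19), so λ ≡ 5.
  x = λ² - 17 - 6 = 25 - 23 ≡ 2; y = λ·(17 - 2) - 7 ≡ 11. → (2, 11)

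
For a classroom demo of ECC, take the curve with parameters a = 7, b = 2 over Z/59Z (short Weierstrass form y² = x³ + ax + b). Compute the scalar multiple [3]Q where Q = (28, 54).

Repeated addition: build up to 3Q.
2Q: tangent at (28, 54): λ = (3·28² + 7)/(2·54) ≡ 58/49. 49⁻¹ ≡ 53 (mod 59), so λ ≡ 58·53 ≡ 6.
  x = λ² - 28 - 28 = 36 - 56 ≡ 39; y = λ·(28 - 39) - 54 ≡ 57. → (39, 57)
3Q: (39, 57) + (28, 54). λ = (54 - 57)/(28 - 39) ≡ 56/48 mod 59. 48⁻¹ ≡ 16 (mod 59) since 48·16 = 768 ≡ 1, so λ ≡ 11.
  x = λ² - 39 - 28 = 121 - 67 ≡ 54; y = λ·(39 - 54) - 57 ≡ 14. → (54, 14)

(54, 14)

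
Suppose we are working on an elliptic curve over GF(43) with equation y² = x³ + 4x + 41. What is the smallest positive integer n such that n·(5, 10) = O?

9

2P: tangent at (5, 10): λ = (3·5² + 4)/(2·10) ≡ 36/20. 20⁻¹ ≡ 28 (mod 43) since 20·28 = 560 ≡ 1, so λ ≡ 36·28 ≡ 19.
  x = λ² - 5 - 5 = 361 - 10 ≡ 7; y = λ·(5 - 7) - 10 ≡ 38. → (7, 38)
3P: (7, 38) + (5, 10). λ = (10 - 38)/(5 - 7) ≡ 15/41 mod 43. 41⁻¹ ≡ 21 (mod 43), so λ ≡ 14.
  x = λ² - 7 - 5 = 196 - 12 ≡ 12; y = λ·(7 - 12) - 38 ≡ 21. → (12, 21)
4P: (12, 21) + (5, 10). λ = (10 - 21)/(5 - 12) ≡ 32/36 mod 43. 36⁻¹ ≡ 6 (mod 43), so λ ≡ 20.
  x = λ² - 12 - 5 = 400 - 17 ≡ 39; y = λ·(12 - 39) - 21 ≡ 41. → (39, 41)
5P: (39, 41) + (5, 10). λ = (10 - 41)/(5 - 39) ≡ 12/9 mod 43. 9⁻¹ ≡ 24 (mod 43), so λ ≡ 30.
  x = λ² - 39 - 5 = 900 - 44 ≡ 39; y = λ·(39 - 39) - 41 ≡ 2. → (39, 2)
6P: (39, 2) + (5, 10). λ = (10 - 2)/(5 - 39) ≡ 8/9 mod 43. 9⁻¹ ≡ 24 (mod 43) since 9·24 = 216 ≡ 1, so λ ≡ 20.
  x = λ² - 39 - 5 = 400 - 44 ≡ 12; y = λ·(39 - 12) - 2 ≡ 22. → (12, 22)
7P: (12, 22) + (5, 10). λ = (10 - 22)/(5 - 12) ≡ 31/36 mod 43. 36⁻¹ ≡ 6 (mod 43) since 36·6 = 216 ≡ 1, so λ ≡ 14.
  x = λ² - 12 - 5 = 196 - 17 ≡ 7; y = λ·(12 - 7) - 22 ≡ 5. → (7, 5)
8P: (7, 5) + (5, 10). λ = (10 - 5)/(5 - 7) ≡ 5/41 mod 43. 41⁻¹ ≡ 21 (mod 43) since 41·21 = 861 ≡ 1, so λ ≡ 19.
  x = λ² - 7 - 5 = 361 - 12 ≡ 5; y = λ·(7 - 5) - 5 ≡ 33. → (5, 33)
9P: (5, 33) + (5, 10): same x and y₁ ≡ -y₂, so the sum is O.
9P = O, so the order is 9.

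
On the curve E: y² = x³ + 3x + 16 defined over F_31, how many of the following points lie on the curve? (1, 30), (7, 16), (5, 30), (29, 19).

(1, 30): 30² ≡ 1, rhs ≡ 20 → off.
(7, 16): 16² ≡ 8, rhs ≡ 8 → on.
(5, 30): 30² ≡ 1, rhs ≡ 1 → on.
(29, 19): 19² ≡ 20, rhs ≡ 2 → off.

2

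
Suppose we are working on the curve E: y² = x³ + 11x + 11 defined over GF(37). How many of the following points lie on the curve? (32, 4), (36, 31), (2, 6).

(32, 4): 4² ≡ 16, rhs ≡ 16 → on.
(36, 31): 31² ≡ 36, rhs ≡ 36 → on.
(2, 6): 6² ≡ 36, rhs ≡ 4 → off.

2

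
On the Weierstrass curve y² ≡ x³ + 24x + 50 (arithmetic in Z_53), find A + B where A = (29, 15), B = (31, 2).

(22, 19)

(29, 15) + (31, 2). λ = (2 - 15)/(31 - 29) ≡ 40/2 mod 53. 2⁻¹ ≡ 27 (mod 53), so λ ≡ 20.
  x = λ² - 29 - 31 = 400 - 60 ≡ 22; y = λ·(29 - 22) - 15 ≡ 19. → (22, 19)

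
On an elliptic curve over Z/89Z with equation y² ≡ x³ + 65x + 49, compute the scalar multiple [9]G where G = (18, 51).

(79, 88)

Repeated addition: build up to 9G.
2G: tangent at (18, 51): λ = (3·18² + 65)/(2·51) ≡ 58/13. 13⁻¹ ≡ 48 (mod 89), so λ ≡ 58·48 ≡ 25.
  x = λ² - 18 - 18 = 625 - 36 ≡ 55; y = λ·(18 - 55) - 51 ≡ 3. → (55, 3)
3G: (55, 3) + (18, 51). λ = (51 - 3)/(18 - 55) ≡ 48/52 mod 89. 52⁻¹ ≡ 12 (mod 89) since 52·12 = 624 ≡ 1, so λ ≡ 42.
  x = λ² - 55 - 18 = 1764 - 73 ≡ 0; y = λ·(55 - 0) - 3 ≡ 82. → (0, 82)
4G: (0, 82) + (18, 51). λ = (51 - 82)/(18 - 0) ≡ 58/18 mod 89. 18⁻¹ ≡ 5 (mod 89) since 18·5 = 90 ≡ 1, so λ ≡ 23.
  x = λ² - 0 - 18 = 529 - 18 ≡ 66; y = λ·(0 - 66) - 82 ≡ 2. → (66, 2)
5G: (66, 2) + (18, 51). λ = (51 - 2)/(18 - 66) ≡ 49/41 mod 89. 41⁻¹ ≡ 76 (mod 89), so λ ≡ 75.
  x = λ² - 66 - 18 = 5625 - 84 ≡ 23; y = λ·(66 - 23) - 2 ≡ 19. → (23, 19)
6G: (23, 19) + (18, 51). λ = (51 - 19)/(18 - 23) ≡ 32/84 mod 89. 84⁻¹ ≡ 71 (mod 89) since 84·71 = 5964 ≡ 1, so λ ≡ 47.
  x = λ² - 23 - 18 = 2209 - 41 ≡ 32; y = λ·(23 - 32) - 19 ≡ 3. → (32, 3)
7G: (32, 3) + (18, 51). λ = (51 - 3)/(18 - 32) ≡ 48/75 mod 89. 75⁻¹ ≡ 19 (mod 89), so λ ≡ 22.
  x = λ² - 32 - 18 = 484 - 50 ≡ 78; y = λ·(32 - 78) - 3 ≡ 53. → (78, 53)
8G: (78, 53) + (18, 51). λ = (51 - 53)/(18 - 78) ≡ 87/29 mod 89. 29⁻¹ ≡ 43 (mod 89) since 29·43 = 1247 ≡ 1, so λ ≡ 3.
  x = λ² - 78 - 18 = 9 - 96 ≡ 2; y = λ·(78 - 2) - 53 ≡ 86. → (2, 86)
9G: (2, 86) + (18, 51). λ = (51 - 86)/(18 - 2) ≡ 54/16 mod 89. 16⁻¹ ≡ 39 (mod 89) since 16·39 = 624 ≡ 1, so λ ≡ 59.
  x = λ² - 2 - 18 = 3481 - 20 ≡ 79; y = λ·(2 - 79) - 86 ≡ 88. → (79, 88)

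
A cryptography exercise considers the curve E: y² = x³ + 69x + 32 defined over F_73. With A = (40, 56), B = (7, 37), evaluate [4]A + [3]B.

(18, 68)

First 4A:
Double-and-add on 4 = (100)₂. Start with A = (40, 56) for the leading 1-bit.
double: tangent at (40, 56): λ = (3·40² + 69)/(2·56) ≡ 51/39. 39⁻¹ ≡ 15 (mod 73), so λ ≡ 51·15 ≡ 35.
  x = λ² - 40 - 40 = 1225 - 80 ≡ 50; y = λ·(40 - 50) - 56 ≡ 32. → (50, 32)
double: tangent at (50, 32): λ = (3·50² + 69)/(2·32) ≡ 50/64. 64⁻¹ ≡ 8 (mod 73), so λ ≡ 50·8 ≡ 35.
  x = λ² - 50 - 50 = 1225 - 100 ≡ 30; y = λ·(50 - 30) - 32 ≡ 11. → (30, 11)
4A = (30, 11).
Next 3B:
Repeated addition: build up to 3B.
2B: tangent at (7, 37): λ = (3·7² + 69)/(2·37) ≡ 70/1. 1⁻¹ ≡ 1 (mod 73) since 1·1 = 1 ≡ 1, so λ ≡ 70·1 ≡ 70.
  x = λ² - 7 - 7 = 4900 - 14 ≡ 68; y = λ·(7 - 68) - 37 ≡ 0. → (68, 0)
3B: (68, 0) + (7, 37). λ = (37 - 0)/(7 - 68) ≡ 37/12 mod 73. 12⁻¹ ≡ 67 (mod 73) since 12·67 = 804 ≡ 1, so λ ≡ 70.
  x = λ² - 68 - 7 = 4900 - 75 ≡ 7; y = λ·(68 - 7) - 0 ≡ 36. → (7, 36)
3B = (7, 36).
Finally 4A + 3B:
(30, 11) + (7, 36). λ = (36 - 11)/(7 - 30) ≡ 25/50 mod 73. 50⁻¹ ≡ 19 (mod 73) since 50·19 = 950 ≡ 1, so λ ≡ 37.
  x = λ² - 30 - 7 = 1369 - 37 ≡ 18; y = λ·(30 - 18) - 11 ≡ 68. → (18, 68)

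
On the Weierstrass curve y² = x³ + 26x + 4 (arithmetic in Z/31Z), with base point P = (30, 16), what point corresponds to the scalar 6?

(2, 8)

Double-and-add on 6 = (110)₂. Start with P = (30, 16) for the leading 1-bit.
double: tangent at (30, 16): λ = (3·30² + 26)/(2·16) ≡ 29/1. 1⁻¹ ≡ 1 (mod 31) since 1·1 = 1 ≡ 1, so λ ≡ 29·1 ≡ 29.
  x = λ² - 30 - 30 = 841 - 60 ≡ 6; y = λ·(30 - 6) - 16 ≡ 29. → (6, 29)
add P: (6, 29) + (30, 16). λ = (16 - 29)/(30 - 6) ≡ 18/24 mod 31. 24⁻¹ ≡ 22 (mod 31), so λ ≡ 24.
  x = λ² - 6 - 30 = 576 - 36 ≡ 13; y = λ·(6 - 13) - 29 ≡ 20. → (13, 20)
double: tangent at (13, 20): λ = (3·13² + 26)/(2·20) ≡ 6/9. 9⁻¹ ≡ 7 (mod 31) since 9·7 = 63 ≡ 1, so λ ≡ 6·7 ≡ 11.
  x = λ² - 13 - 13 = 121 - 26 ≡ 2; y = λ·(13 - 2) - 20 ≡ 8. → (2, 8)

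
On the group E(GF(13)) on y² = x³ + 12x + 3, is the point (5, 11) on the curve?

y² = 11² ≡ 4; x³ + 12x + 3 = 188 ≡ 6 (mod 13). 4 ≠ 6.

no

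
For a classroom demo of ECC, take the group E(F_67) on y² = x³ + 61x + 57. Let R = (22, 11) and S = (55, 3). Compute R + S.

(22, 11) + (55, 3). λ = (3 - 11)/(55 - 22) ≡ 59/33 mod 67. 33⁻¹ ≡ 65 (mod 67) since 33·65 = 2145 ≡ 1, so λ ≡ 16.
  x = λ² - 22 - 55 = 256 - 77 ≡ 45; y = λ·(22 - 45) - 11 ≡ 23. → (45, 23)

(45, 23)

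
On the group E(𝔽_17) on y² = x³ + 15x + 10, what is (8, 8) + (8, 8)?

(10, 15)

tangent at (8, 8): λ = (3·8² + 15)/(2·8) ≡ 3/16. 16⁻¹ ≡ 16 (mod 17), so λ ≡ 3·16 ≡ 14.
  x = λ² - 8 - 8 = 196 - 16 ≡ 10; y = λ·(8 - 10) - 8 ≡ 15. → (10, 15)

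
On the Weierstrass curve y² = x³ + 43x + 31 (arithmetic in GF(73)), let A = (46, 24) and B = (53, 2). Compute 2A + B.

(15, 67)

First 2A:
Repeated addition: build up to 2A.
2A: tangent at (46, 24): λ = (3·46² + 43)/(2·24) ≡ 40/48. 48⁻¹ ≡ 35 (mod 73) since 48·35 = 1680 ≡ 1, so λ ≡ 40·35 ≡ 13.
  x = λ² - 46 - 46 = 169 - 92 ≡ 4; y = λ·(46 - 4) - 24 ≡ 11. → (4, 11)
2A = (4, 11).
Finally 2A + B:
(4, 11) + (53, 2). λ = (2 - 11)/(53 - 4) ≡ 64/49 mod 73. 49⁻¹ ≡ 3 (mod 73), so λ ≡ 46.
  x = λ² - 4 - 53 = 2116 - 57 ≡ 15; y = λ·(4 - 15) - 11 ≡ 67. → (15, 67)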